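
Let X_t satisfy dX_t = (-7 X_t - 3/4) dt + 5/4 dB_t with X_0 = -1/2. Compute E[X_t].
E[X_t] = -3/28 - 11*exp(-7*t)/28

Taking expectations and using E[dB_t] = 0, the mean m(t) = E[X_t] satisfies the ODE m'(t) = a m(t) + b with m(0) = x_0. With a = -7, b = -3/4, x_0 = -1/2, the solution is
  m(t) = x_0 * exp(a t) + (b/a) * (exp(a t) - 1)
       = (-1/2) * exp((-7) t) + ((-3/4)/(-7)) * (exp((-7) t) - 1)
       = -3/28 - 11*exp(-7*t)/28.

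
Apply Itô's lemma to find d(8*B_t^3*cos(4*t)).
d(8*B_t^3*cos(4*t)) = (-32*B_t^3*sin(4*t) + 24*B_t*cos(4*t)) dt + (24*B_t^2*cos(4*t)) dB_t

Itô's formula for f(t, x): d f(t, B_t) = (f_t + (1/2) f_xx) dt + f_x dB_t. Compute partials of f(t, x) = 8*x^3*cos(4*t):
  f_t(t,x)  = -32*x^3*sin(4*t)
  f_x(t,x)  = 24*x^2*cos(4*t)
  f_xx(t,x) = 48*x*cos(4*t)
Assemble drift = f_t + (1/2) f_xx = -32*x^3*sin(4*t) + 24*x*cos(4*t) and diffusion = f_x = 24*x^2*cos(4*t). Substituting x = B_t:
  d(8*B_t^3*cos(4*t)) = (-32*B_t^3*sin(4*t) + 24*B_t*cos(4*t)) dt + (24*B_t^2*cos(4*t)) dB_t.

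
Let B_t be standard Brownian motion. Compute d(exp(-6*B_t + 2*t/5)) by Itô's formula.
d(exp(-6*B_t + 2*t/5)) = (92*exp(-6*B_t + 2*t/5)/5) dt + (-6*exp(-6*B_t + 2*t/5)) dB_t

Itô's formula for f(t, x): d f(t, B_t) = (f_t + (1/2) f_xx) dt + f_x dB_t. Compute partials of f(t, x) = exp(2*t/5 - 6*x):
  f_t(t,x)  = 2*exp(2*t/5 - 6*x)/5
  f_x(t,x)  = -6*exp(2*t/5 - 6*x)
  f_xx(t,x) = 36*exp(2*t/5 - 6*x)
Assemble drift = f_t + (1/2) f_xx = 92*exp(2*t/5 - 6*x)/5 and diffusion = f_x = -6*exp(2*t/5 - 6*x). Substituting x = B_t:
  d(exp(-6*B_t + 2*t/5)) = (92*exp(-6*B_t + 2*t/5)/5) dt + (-6*exp(-6*B_t + 2*t/5)) dB_t.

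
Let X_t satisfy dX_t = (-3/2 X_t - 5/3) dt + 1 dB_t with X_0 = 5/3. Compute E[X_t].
E[X_t] = -10/9 + 25*exp(-3*t/2)/9

Taking expectations and using E[dB_t] = 0, the mean m(t) = E[X_t] satisfies the ODE m'(t) = a m(t) + b with m(0) = x_0. With a = -3/2, b = -5/3, x_0 = 5/3, the solution is
  m(t) = x_0 * exp(a t) + (b/a) * (exp(a t) - 1)
       = (5/3) * exp((-3/2) t) + ((-5/3)/(-3/2)) * (exp((-3/2) t) - 1)
       = -10/9 + 25*exp(-3*t/2)/9.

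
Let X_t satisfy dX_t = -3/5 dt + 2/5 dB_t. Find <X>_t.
<X>_t = 4*t/25

For an Itô process dX_t = a(t) dt + b(t) dB_t, the quadratic variation is <X>_t = int_0^t b(s)^2 ds (the drift term does not contribute). Here b(s) = 2/5, so
  b(s)^2 = 4/25.
Integrating from 0 to t:
  <X>_t = int_0^t (4/25) ds = 4*t/25.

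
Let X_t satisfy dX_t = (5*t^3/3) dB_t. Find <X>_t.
<X>_t = 25*t^7/63

For an Itô process dX_t = a(t) dt + b(t) dB_t, the quadratic variation is <X>_t = int_0^t b(s)^2 ds (the drift term does not contribute). Here b(s) = 5*s^3/3, so
  b(s)^2 = 25*s^6/9.
Integrating from 0 to t:
  <X>_t = int_0^t (25*s^6/9) ds = 25*t^7/63.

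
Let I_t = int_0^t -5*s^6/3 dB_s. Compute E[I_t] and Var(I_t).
E[I_t] = 0; Var(I_t) = 25*t^13/117

The Itô integral of a deterministic integrand f(s) has mean 0 because each increment f(s) * (B_{s+ds} - B_s) has mean 0. By the Itô isometry:
  Var( int_0^t f(s) dB_s ) = E[ (int_0^t f(s) dB_s)^2 ] = int_0^t f(s)^2 ds.
Here f(s) = -5*s^6/3, so f(s)^2 = 25*s^12/9. Integrate:
  int_0^t (25*s^12/9) ds = 25*t^13/117.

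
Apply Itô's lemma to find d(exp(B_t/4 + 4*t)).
d(exp(B_t/4 + 4*t)) = (129*exp(B_t/4 + 4*t)/32) dt + (exp(B_t/4 + 4*t)/4) dB_t

Itô's formula for f(t, x): d f(t, B_t) = (f_t + (1/2) f_xx) dt + f_x dB_t. Compute partials of f(t, x) = exp(4*t + x/4):
  f_t(t,x)  = 4*exp(4*t + x/4)
  f_x(t,x)  = exp(4*t + x/4)/4
  f_xx(t,x) = exp(4*t + x/4)/16
Assemble drift = f_t + (1/2) f_xx = 129*exp(4*t + x/4)/32 and diffusion = f_x = exp(4*t + x/4)/4. Substituting x = B_t:
  d(exp(B_t/4 + 4*t)) = (129*exp(B_t/4 + 4*t)/32) dt + (exp(B_t/4 + 4*t)/4) dB_t.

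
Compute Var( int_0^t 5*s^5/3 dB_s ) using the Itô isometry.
Var = 25*t^11/99

The Itô integral of a deterministic integrand f(s) has mean 0 because each increment f(s) * (B_{s+ds} - B_s) has mean 0. By the Itô isometry:
  Var( int_0^t f(s) dB_s ) = E[ (int_0^t f(s) dB_s)^2 ] = int_0^t f(s)^2 ds.
Here f(s) = 5*s^5/3, so f(s)^2 = 25*s^10/9. Integrate:
  int_0^t (25*s^10/9) ds = 25*t^11/99.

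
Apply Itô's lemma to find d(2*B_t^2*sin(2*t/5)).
d(2*B_t^2*sin(2*t/5)) = (4*B_t^2*cos(2*t/5)/5 + 2*sin(2*t/5)) dt + (4*B_t*sin(2*t/5)) dB_t

Itô's formula for f(t, x): d f(t, B_t) = (f_t + (1/2) f_xx) dt + f_x dB_t. Compute partials of f(t, x) = 2*x^2*sin(2*t/5):
  f_t(t,x)  = 4*x^2*cos(2*t/5)/5
  f_x(t,x)  = 4*x*sin(2*t/5)
  f_xx(t,x) = 4*sin(2*t/5)
Assemble drift = f_t + (1/2) f_xx = 4*x^2*cos(2*t/5)/5 + 2*sin(2*t/5) and diffusion = f_x = 4*x*sin(2*t/5). Substituting x = B_t:
  d(2*B_t^2*sin(2*t/5)) = (4*B_t^2*cos(2*t/5)/5 + 2*sin(2*t/5)) dt + (4*B_t*sin(2*t/5)) dB_t.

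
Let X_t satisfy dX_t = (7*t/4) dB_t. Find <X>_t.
<X>_t = 49*t^3/48

For an Itô process dX_t = a(t) dt + b(t) dB_t, the quadratic variation is <X>_t = int_0^t b(s)^2 ds (the drift term does not contribute). Here b(s) = 7*s/4, so
  b(s)^2 = 49*s^2/16.
Integrating from 0 to t:
  <X>_t = int_0^t (49*s^2/16) ds = 49*t^3/48.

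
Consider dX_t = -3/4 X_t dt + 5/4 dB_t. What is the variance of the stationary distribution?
lim Var(X_t) = 25/24

The OU SDE dX = -theta X dt + sigma dB admits the integrating factor exp(theta t): d(exp(theta t) X_t) = sigma exp(theta t) dB_t. Integrating from 0 to t gives X_t = x_0 * exp(-theta t) + sigma * int_0^t exp(-theta (t-s)) dB_s for any initial x_0. The Itô integral has variance (by the Itô isometry) sigma^2 * int_0^t exp(-2 theta (t - s)) ds = sigma^2 * (1 - exp(-2 theta t)) / (2 theta), independent of x_0.
With theta = 3/4, sigma = 5/4:
  Var(X_t) = (5/4)^2 * (1 - exp(-2*3/4 t)) / (2 * 3/4) = 25/24 - 25*exp(-3*t/2)/24.
As t -> infinity, exp(-2*3/4 t) -> 0, so the stationary variance is sigma^2 / (2 theta) = 25/24.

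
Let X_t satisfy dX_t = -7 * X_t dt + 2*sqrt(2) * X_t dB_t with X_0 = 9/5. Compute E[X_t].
E[X_t] = 9*exp(-7*t)/5

For GBM dX = mu X dt + sigma X dB with X_0 = x_0, apply Itô to Y = log X: dY = (mu - sigma^2/2) dt + sigma dB, so Y_t = log(x_0) + (mu - sigma^2/2) t + sigma B_t and hence X_t = x_0 * exp((mu - sigma^2/2) t + sigma B_t).
With mu = -7, sigma = 2*sqrt(2), x_0 = 9/5, this gives:
  X_t = 9/5 * exp((-11) * t + (2*sqrt(2)) * B_t).
Since sigma*B_t ~ Normal(0, sigma^2 t), E[exp(sigma*B_t)] = exp(sigma^2 t / 2); so E[X_t] = x_0 * exp((mu - sigma^2/2) t) * exp(sigma^2 t / 2) = x_0 * exp(mu t) = 9*exp(-7*t)/5.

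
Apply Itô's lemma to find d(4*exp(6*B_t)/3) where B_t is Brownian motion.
d(4*exp(6*B_t)/3) = (24*exp(6*B_t)) dt + (8*exp(6*B_t)) dB_t

Itô's formula for f(B_t) gives d f(B_t) = f'(B_t) dB_t + (1/2) f''(B_t) dt. Compute derivatives of f(x) = 4*exp(6*x)/3:
  f'(x)  = 8*exp(6*x)
  f''(x) = 48*exp(6*x)
Substitute x = B_t and multiply the f'' term by 1/2:
  drift     = (1/2) * (48*exp(6*x)) evaluated at B_t = 24*exp(6*B_t)
  diffusion = (8*exp(6*x)) evaluated at B_t = 8*exp(6*B_t)
Therefore d(4*exp(6*B_t)/3) = (24*exp(6*B_t)) dt + (8*exp(6*B_t)) dB_t.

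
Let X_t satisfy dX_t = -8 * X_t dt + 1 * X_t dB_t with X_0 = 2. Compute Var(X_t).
Var(X_t) = (4*exp(t) - 4)*exp(-16*t)

For GBM dX = mu X dt + sigma X dB with X_0 = x_0, apply Itô to Y = log X: dY = (mu - sigma^2/2) dt + sigma dB, so Y_t = log(x_0) + (mu - sigma^2/2) t + sigma B_t and hence X_t = x_0 * exp((mu - sigma^2/2) t + sigma B_t).
With mu = -8, sigma = 1, x_0 = 2, this gives:
  X_t = 2 * exp((-17/2) * t + (1) * B_t).
Since sigma*B_t ~ Normal(0, sigma^2 t), E[exp(sigma*B_t)] = exp(sigma^2 t / 2); so E[X_t] = x_0 * exp((mu - sigma^2/2) t) * exp(sigma^2 t / 2) = x_0 * exp(mu t) = 2*exp(-8*t).
Var(X_t) = E[X_t^2] - (E[X_t])^2 = x_0^2 * exp(2 mu t) * (exp(sigma^2 t) - 1) = (4*exp(t) - 4)*exp(-16*t).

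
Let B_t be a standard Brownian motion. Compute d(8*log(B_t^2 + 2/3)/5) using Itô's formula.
d(8*log(B_t^2 + 2/3)/5) = (24*(2 - 3*B_t^2)/(5*(3*B_t^2 + 2)^2)) dt + (48*B_t/(5*(3*B_t^2 + 2))) dB_t

Itô's formula for f(B_t) gives d f(B_t) = f'(B_t) dB_t + (1/2) f''(B_t) dt. Compute derivatives of f(x) = 8*log(x^2 + 2/3)/5:
  f'(x)  = 48*x/(5*(3*x^2 + 2))
  f''(x) = 48*(2 - 3*x^2)/(5*(3*x^2 + 2)^2)
Substitute x = B_t and multiply the f'' term by 1/2:
  drift     = (1/2) * (48*(2 - 3*x^2)/(5*(3*x^2 + 2)^2)) evaluated at B_t = 24*(2 - 3*B_t^2)/(5*(3*B_t^2 + 2)^2)
  diffusion = (48*x/(5*(3*x^2 + 2))) evaluated at B_t = 48*B_t/(5*(3*B_t^2 + 2))
Therefore d(8*log(B_t^2 + 2/3)/5) = (24*(2 - 3*B_t^2)/(5*(3*B_t^2 + 2)^2)) dt + (48*B_t/(5*(3*B_t^2 + 2))) dB_t.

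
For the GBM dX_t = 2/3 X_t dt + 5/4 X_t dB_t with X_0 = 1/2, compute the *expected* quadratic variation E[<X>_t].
E[<X>_t] = 75*exp(139*t/48)/556 - 75/556

<X>_t = int_0^t ((5/4) * X_s)^2 ds. Taking expectation inside the integral: E[<X>_t] = (5/4)^2 * int_0^t E[X_s^2] ds. For GBM, E[X_s^2] = x_0^2 * exp((2 mu + sigma^2) s). Integrating:
  E[<X>_t] = (5/4)^2 * (1/2)^2 * (exp((2*(2/3) + (5/4)^2) t) - 1) / (2*(2/3) + (5/4)^2)
           = (5/4)^2 * (1/2)^2 * (exp((139/48) t) - 1) / (139/48) = 75*exp(139*t/48)/556 - 75/556.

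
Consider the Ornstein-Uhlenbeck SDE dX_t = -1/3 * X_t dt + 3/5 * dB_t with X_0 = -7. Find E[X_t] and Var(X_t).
E[X_t] = -7*exp(-t/3); Var(X_t) = 27/50 - 27*exp(-2*t/3)/50

The OU SDE dX = -theta X dt + sigma dB admits the integrating factor exp(theta t): d(exp(theta t) X_t) = sigma exp(theta t) dB_t. Integrating from 0 to t:
  X_t = x_0 * exp(-theta t) + sigma * int_0^t exp(-theta (t-s)) dB_s.
The Itô integral has mean 0 and (by the Itô isometry) variance sigma^2 * int_0^t exp(-2 theta (t - s)) ds = sigma^2 * (1 - exp(-2 theta t)) / (2 theta).
With theta = 1/3, sigma = 3/5, x_0 = -7:
  E[X_t] = -7 * exp(-1/3 t) = -7*exp(-t/3)
  Var(X_t) = (3/5)^2 * (1 - exp(-2*1/3 t)) / (2 * 1/3) = 27/50 - 27*exp(-2*t/3)/50.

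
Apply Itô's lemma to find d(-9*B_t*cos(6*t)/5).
d(-9*B_t*cos(6*t)/5) = (54*B_t*sin(6*t)/5) dt + (-9*cos(6*t)/5) dB_t

Itô's formula for f(t, x): d f(t, B_t) = (f_t + (1/2) f_xx) dt + f_x dB_t. Compute partials of f(t, x) = -9*x*cos(6*t)/5:
  f_t(t,x)  = 54*x*sin(6*t)/5
  f_x(t,x)  = -9*cos(6*t)/5
  f_xx(t,x) = 0
Assemble drift = f_t + (1/2) f_xx = 54*x*sin(6*t)/5 and diffusion = f_x = -9*cos(6*t)/5. Substituting x = B_t:
  d(-9*B_t*cos(6*t)/5) = (54*B_t*sin(6*t)/5) dt + (-9*cos(6*t)/5) dB_t.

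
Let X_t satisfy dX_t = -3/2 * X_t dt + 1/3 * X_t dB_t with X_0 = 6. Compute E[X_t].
E[X_t] = 6*exp(-3*t/2)

For GBM dX = mu X dt + sigma X dB with X_0 = x_0, apply Itô to Y = log X: dY = (mu - sigma^2/2) dt + sigma dB, so Y_t = log(x_0) + (mu - sigma^2/2) t + sigma B_t and hence X_t = x_0 * exp((mu - sigma^2/2) t + sigma B_t).
With mu = -3/2, sigma = 1/3, x_0 = 6, this gives:
  X_t = 6 * exp((-14/9) * t + (1/3) * B_t).
Since sigma*B_t ~ Normal(0, sigma^2 t), E[exp(sigma*B_t)] = exp(sigma^2 t / 2); so E[X_t] = x_0 * exp((mu - sigma^2/2) t) * exp(sigma^2 t / 2) = x_0 * exp(mu t) = 6*exp(-3*t/2).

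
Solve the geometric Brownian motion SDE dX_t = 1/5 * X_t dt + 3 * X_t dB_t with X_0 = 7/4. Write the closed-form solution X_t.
X_t = 7/4 * exp((-43/10) * t + (3) * B_t)

For GBM dX = mu X dt + sigma X dB with X_0 = x_0, apply Itô to Y = log X: dY = (mu - sigma^2/2) dt + sigma dB, so Y_t = log(x_0) + (mu - sigma^2/2) t + sigma B_t and hence X_t = x_0 * exp((mu - sigma^2/2) t + sigma B_t).
With mu = 1/5, sigma = 3, x_0 = 7/4, this gives:
  X_t = 7/4 * exp((-43/10) * t + (3) * B_t).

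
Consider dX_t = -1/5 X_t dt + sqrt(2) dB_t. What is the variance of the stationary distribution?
lim Var(X_t) = 5

The OU SDE dX = -theta X dt + sigma dB admits the integrating factor exp(theta t): d(exp(theta t) X_t) = sigma exp(theta t) dB_t. Integrating from 0 to t gives X_t = x_0 * exp(-theta t) + sigma * int_0^t exp(-theta (t-s)) dB_s for any initial x_0. The Itô integral has variance (by the Itô isometry) sigma^2 * int_0^t exp(-2 theta (t - s)) ds = sigma^2 * (1 - exp(-2 theta t)) / (2 theta), independent of x_0.
With theta = 1/5, sigma = sqrt(2):
  Var(X_t) = (sqrt(2))^2 * (1 - exp(-2*1/5 t)) / (2 * 1/5) = 5 - 5*exp(-2*t/5).
As t -> infinity, exp(-2*1/5 t) -> 0, so the stationary variance is sigma^2 / (2 theta) = 5.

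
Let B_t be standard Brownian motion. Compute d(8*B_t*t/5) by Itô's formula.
d(8*B_t*t/5) = (8*B_t/5) dt + (8*t/5) dB_t

Itô's formula for f(t, x): d f(t, B_t) = (f_t + (1/2) f_xx) dt + f_x dB_t. Compute partials of f(t, x) = 8*t*x/5:
  f_t(t,x)  = 8*x/5
  f_x(t,x)  = 8*t/5
  f_xx(t,x) = 0
Assemble drift = f_t + (1/2) f_xx = 8*x/5 and diffusion = f_x = 8*t/5. Substituting x = B_t:
  d(8*B_t*t/5) = (8*B_t/5) dt + (8*t/5) dB_t.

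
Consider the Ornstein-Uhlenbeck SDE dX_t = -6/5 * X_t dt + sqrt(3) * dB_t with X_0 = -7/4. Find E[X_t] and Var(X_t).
E[X_t] = -7*exp(-6*t/5)/4; Var(X_t) = 5/4 - 5*exp(-12*t/5)/4

The OU SDE dX = -theta X dt + sigma dB admits the integrating factor exp(theta t): d(exp(theta t) X_t) = sigma exp(theta t) dB_t. Integrating from 0 to t:
  X_t = x_0 * exp(-theta t) + sigma * int_0^t exp(-theta (t-s)) dB_s.
The Itô integral has mean 0 and (by the Itô isometry) variance sigma^2 * int_0^t exp(-2 theta (t - s)) ds = sigma^2 * (1 - exp(-2 theta t)) / (2 theta).
With theta = 6/5, sigma = sqrt(3), x_0 = -7/4:
  E[X_t] = -7/4 * exp(-6/5 t) = -7*exp(-6*t/5)/4
  Var(X_t) = (sqrt(3))^2 * (1 - exp(-2*6/5 t)) / (2 * 6/5) = 5/4 - 5*exp(-12*t/5)/4.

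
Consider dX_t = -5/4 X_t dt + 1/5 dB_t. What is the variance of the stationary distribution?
lim Var(X_t) = 2/125

The OU SDE dX = -theta X dt + sigma dB admits the integrating factor exp(theta t): d(exp(theta t) X_t) = sigma exp(theta t) dB_t. Integrating from 0 to t gives X_t = x_0 * exp(-theta t) + sigma * int_0^t exp(-theta (t-s)) dB_s for any initial x_0. The Itô integral has variance (by the Itô isometry) sigma^2 * int_0^t exp(-2 theta (t - s)) ds = sigma^2 * (1 - exp(-2 theta t)) / (2 theta), independent of x_0.
With theta = 5/4, sigma = 1/5:
  Var(X_t) = (1/5)^2 * (1 - exp(-2*5/4 t)) / (2 * 5/4) = 2/125 - 2*exp(-5*t/2)/125.
As t -> infinity, exp(-2*5/4 t) -> 0, so the stationary variance is sigma^2 / (2 theta) = 2/125.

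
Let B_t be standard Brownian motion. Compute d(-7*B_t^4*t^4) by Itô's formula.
d(-7*B_t^4*t^4) = (B_t^2*t^3*(-28*B_t^2 - 42*t)) dt + (-28*B_t^3*t^4) dB_t

Itô's formula for f(t, x): d f(t, B_t) = (f_t + (1/2) f_xx) dt + f_x dB_t. Compute partials of f(t, x) = -7*t^4*x^4:
  f_t(t,x)  = -28*t^3*x^4
  f_x(t,x)  = -28*t^4*x^3
  f_xx(t,x) = -84*t^4*x^2
Assemble drift = f_t + (1/2) f_xx = t^3*x^2*(-42*t - 28*x^2) and diffusion = f_x = -28*t^4*x^3. Substituting x = B_t:
  d(-7*B_t^4*t^4) = (B_t^2*t^3*(-28*B_t^2 - 42*t)) dt + (-28*B_t^3*t^4) dB_t.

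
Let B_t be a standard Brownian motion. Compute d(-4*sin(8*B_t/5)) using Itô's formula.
d(-4*sin(8*B_t/5)) = (128*sin(8*B_t/5)/25) dt + (-32*cos(8*B_t/5)/5) dB_t

Itô's formula for f(B_t) gives d f(B_t) = f'(B_t) dB_t + (1/2) f''(B_t) dt. Compute derivatives of f(x) = -4*sin(8*x/5):
  f'(x)  = -32*cos(8*x/5)/5
  f''(x) = 256*sin(8*x/5)/25
Substitute x = B_t and multiply the f'' term by 1/2:
  drift     = (1/2) * (256*sin(8*x/5)/25) evaluated at B_t = 128*sin(8*B_t/5)/25
  diffusion = (-32*cos(8*x/5)/5) evaluated at B_t = -32*cos(8*B_t/5)/5
Therefore d(-4*sin(8*B_t/5)) = (128*sin(8*B_t/5)/25) dt + (-32*cos(8*B_t/5)/5) dB_t.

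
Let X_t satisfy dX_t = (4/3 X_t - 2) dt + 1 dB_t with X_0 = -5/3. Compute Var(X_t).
Var(X_t) = 3*exp(8*t/3)/8 - 3/8

The variance V(t) = Var(X_t) satisfies V'(t) = 2 a V(t) + c^2 with V(0) = 0 (drift coefficient is linear in X, diffusion is constant). With a = 4/3, c = 1, the solution is
  V(t) = (c^2 / (2 a)) * (exp(2 a t) - 1)
       = (1^2 / (2*(4/3))) * (exp((8/3) t) - 1)
       = 3*exp(8*t/3)/8 - 3/8.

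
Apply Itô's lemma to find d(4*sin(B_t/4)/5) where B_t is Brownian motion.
d(4*sin(B_t/4)/5) = (-sin(B_t/4)/40) dt + (cos(B_t/4)/5) dB_t

Itô's formula for f(B_t) gives d f(B_t) = f'(B_t) dB_t + (1/2) f''(B_t) dt. Compute derivatives of f(x) = 4*sin(x/4)/5:
  f'(x)  = cos(x/4)/5
  f''(x) = -sin(x/4)/20
Substitute x = B_t and multiply the f'' term by 1/2:
  drift     = (1/2) * (-sin(x/4)/20) evaluated at B_t = -sin(B_t/4)/40
  diffusion = (cos(x/4)/5) evaluated at B_t = cos(B_t/4)/5
Therefore d(4*sin(B_t/4)/5) = (-sin(B_t/4)/40) dt + (cos(B_t/4)/5) dB_t.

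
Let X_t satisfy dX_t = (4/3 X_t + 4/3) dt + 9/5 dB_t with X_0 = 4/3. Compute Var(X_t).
Var(X_t) = 243*exp(8*t/3)/200 - 243/200

The variance V(t) = Var(X_t) satisfies V'(t) = 2 a V(t) + c^2 with V(0) = 0 (drift coefficient is linear in X, diffusion is constant). With a = 4/3, c = 9/5, the solution is
  V(t) = (c^2 / (2 a)) * (exp(2 a t) - 1)
       = ((9/5)^2 / (2*(4/3))) * (exp((8/3) t) - 1)
       = 243*exp(8*t/3)/200 - 243/200.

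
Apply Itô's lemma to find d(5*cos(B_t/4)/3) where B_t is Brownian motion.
d(5*cos(B_t/4)/3) = (-5*cos(B_t/4)/96) dt + (-5*sin(B_t/4)/12) dB_t

Itô's formula for f(B_t) gives d f(B_t) = f'(B_t) dB_t + (1/2) f''(B_t) dt. Compute derivatives of f(x) = 5*cos(x/4)/3:
  f'(x)  = -5*sin(x/4)/12
  f''(x) = -5*cos(x/4)/48
Substitute x = B_t and multiply the f'' term by 1/2:
  drift     = (1/2) * (-5*cos(x/4)/48) evaluated at B_t = -5*cos(B_t/4)/96
  diffusion = (-5*sin(x/4)/12) evaluated at B_t = -5*sin(B_t/4)/12
Therefore d(5*cos(B_t/4)/3) = (-5*cos(B_t/4)/96) dt + (-5*sin(B_t/4)/12) dB_t.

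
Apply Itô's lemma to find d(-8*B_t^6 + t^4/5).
d(-8*B_t^6 + t^4/5) = (-120*B_t^4 + 4*t^3/5) dt + (-48*B_t^5) dB_t

Itô's formula for f(t, x): d f(t, B_t) = (f_t + (1/2) f_xx) dt + f_x dB_t. Compute partials of f(t, x) = t^4/5 - 8*x^6:
  f_t(t,x)  = 4*t^3/5
  f_x(t,x)  = -48*x^5
  f_xx(t,x) = -240*x^4
Assemble drift = f_t + (1/2) f_xx = 4*t^3/5 - 120*x^4 and diffusion = f_x = -48*x^5. Substituting x = B_t:
  d(-8*B_t^6 + t^4/5) = (-120*B_t^4 + 4*t^3/5) dt + (-48*B_t^5) dB_t.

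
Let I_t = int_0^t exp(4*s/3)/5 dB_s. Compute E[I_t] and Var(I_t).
E[I_t] = 0; Var(I_t) = 3*exp(8*t/3)/200 - 3/200

The Itô integral of a deterministic integrand f(s) has mean 0 because each increment f(s) * (B_{s+ds} - B_s) has mean 0. By the Itô isometry:
  Var( int_0^t f(s) dB_s ) = E[ (int_0^t f(s) dB_s)^2 ] = int_0^t f(s)^2 ds.
Here f(s) = exp(4*s/3)/5, so f(s)^2 = exp(8*s/3)/25. Integrate:
  int_0^t (exp(8*s/3)/25) ds = 3*exp(8*t/3)/200 - 3/200.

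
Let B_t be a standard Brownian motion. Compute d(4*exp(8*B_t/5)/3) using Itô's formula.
d(4*exp(8*B_t/5)/3) = (128*exp(8*B_t/5)/75) dt + (32*exp(8*B_t/5)/15) dB_t

Itô's formula for f(B_t) gives d f(B_t) = f'(B_t) dB_t + (1/2) f''(B_t) dt. Compute derivatives of f(x) = 4*exp(8*x/5)/3:
  f'(x)  = 32*exp(8*x/5)/15
  f''(x) = 256*exp(8*x/5)/75
Substitute x = B_t and multiply the f'' term by 1/2:
  drift     = (1/2) * (256*exp(8*x/5)/75) evaluated at B_t = 128*exp(8*B_t/5)/75
  diffusion = (32*exp(8*x/5)/15) evaluated at B_t = 32*exp(8*B_t/5)/15
Therefore d(4*exp(8*B_t/5)/3) = (128*exp(8*B_t/5)/75) dt + (32*exp(8*B_t/5)/15) dB_t.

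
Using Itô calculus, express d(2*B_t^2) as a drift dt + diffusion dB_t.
d(2*B_t^2) = (2) dt + (4*B_t) dB_t

Itô's formula for f(B_t) gives d f(B_t) = f'(B_t) dB_t + (1/2) f''(B_t) dt. Compute derivatives of f(x) = 2*x^2:
  f'(x)  = 4*x
  f''(x) = 4
Substitute x = B_t and multiply the f'' term by 1/2:
  drift     = (1/2) * (4) evaluated at B_t = 2
  diffusion = (4*x) evaluated at B_t = 4*B_t
Therefore d(2*B_t^2) = (2) dt + (4*B_t) dB_t.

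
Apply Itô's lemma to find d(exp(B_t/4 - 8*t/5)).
d(exp(B_t/4 - 8*t/5)) = (-251*exp(B_t/4 - 8*t/5)/160) dt + (exp(B_t/4 - 8*t/5)/4) dB_t

Itô's formula for f(t, x): d f(t, B_t) = (f_t + (1/2) f_xx) dt + f_x dB_t. Compute partials of f(t, x) = exp(-8*t/5 + x/4):
  f_t(t,x)  = -8*exp(-8*t/5 + x/4)/5
  f_x(t,x)  = exp(-8*t/5 + x/4)/4
  f_xx(t,x) = exp(-8*t/5 + x/4)/16
Assemble drift = f_t + (1/2) f_xx = -251*exp(-8*t/5 + x/4)/160 and diffusion = f_x = exp(-8*t/5 + x/4)/4. Substituting x = B_t:
  d(exp(B_t/4 - 8*t/5)) = (-251*exp(B_t/4 - 8*t/5)/160) dt + (exp(B_t/4 - 8*t/5)/4) dB_t.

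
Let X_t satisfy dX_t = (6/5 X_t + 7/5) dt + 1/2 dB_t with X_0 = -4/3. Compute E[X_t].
E[X_t] = -exp(6*t/5)/6 - 7/6

Taking expectations and using E[dB_t] = 0, the mean m(t) = E[X_t] satisfies the ODE m'(t) = a m(t) + b with m(0) = x_0. With a = 6/5, b = 7/5, x_0 = -4/3, the solution is
  m(t) = x_0 * exp(a t) + (b/a) * (exp(a t) - 1)
       = (-4/3) * exp((6/5) t) + ((7/5)/(6/5)) * (exp((6/5) t) - 1)
       = -exp(6*t/5)/6 - 7/6.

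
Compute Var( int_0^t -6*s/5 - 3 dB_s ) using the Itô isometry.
Var = 3*t*(4*t^2 + 30*t + 75)/25

The Itô integral of a deterministic integrand f(s) has mean 0 because each increment f(s) * (B_{s+ds} - B_s) has mean 0. By the Itô isometry:
  Var( int_0^t f(s) dB_s ) = E[ (int_0^t f(s) dB_s)^2 ] = int_0^t f(s)^2 ds.
Here f(s) = -6*s/5 - 3, so f(s)^2 = 9*(2*s + 5)^2/25. Integrate:
  int_0^t (9*(2*s + 5)^2/25) ds = 3*t*(4*t^2 + 30*t + 75)/25.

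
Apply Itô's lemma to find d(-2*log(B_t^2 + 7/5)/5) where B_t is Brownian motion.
d(-2*log(B_t^2 + 7/5)/5) = (2*(5*B_t^2 - 7)/(5*B_t^2 + 7)^2) dt + (-4*B_t/(5*B_t^2 + 7)) dB_t

Itô's formula for f(B_t) gives d f(B_t) = f'(B_t) dB_t + (1/2) f''(B_t) dt. Compute derivatives of f(x) = -2*log(x^2 + 7/5)/5:
  f'(x)  = -4*x/(5*x^2 + 7)
  f''(x) = 4*(5*x^2 - 7)/(5*x^2 + 7)^2
Substitute x = B_t and multiply the f'' term by 1/2:
  drift     = (1/2) * (4*(5*x^2 - 7)/(5*x^2 + 7)^2) evaluated at B_t = 2*(5*B_t^2 - 7)/(5*B_t^2 + 7)^2
  diffusion = (-4*x/(5*x^2 + 7)) evaluated at B_t = -4*B_t/(5*B_t^2 + 7)
Therefore d(-2*log(B_t^2 + 7/5)/5) = (2*(5*B_t^2 - 7)/(5*B_t^2 + 7)^2) dt + (-4*B_t/(5*B_t^2 + 7)) dB_t.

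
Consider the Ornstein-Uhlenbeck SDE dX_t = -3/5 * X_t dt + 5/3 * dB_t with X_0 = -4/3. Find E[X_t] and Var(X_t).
E[X_t] = -4*exp(-3*t/5)/3; Var(X_t) = 125/54 - 125*exp(-6*t/5)/54

The OU SDE dX = -theta X dt + sigma dB admits the integrating factor exp(theta t): d(exp(theta t) X_t) = sigma exp(theta t) dB_t. Integrating from 0 to t:
  X_t = x_0 * exp(-theta t) + sigma * int_0^t exp(-theta (t-s)) dB_s.
The Itô integral has mean 0 and (by the Itô isometry) variance sigma^2 * int_0^t exp(-2 theta (t - s)) ds = sigma^2 * (1 - exp(-2 theta t)) / (2 theta).
With theta = 3/5, sigma = 5/3, x_0 = -4/3:
  E[X_t] = -4/3 * exp(-3/5 t) = -4*exp(-3*t/5)/3
  Var(X_t) = (5/3)^2 * (1 - exp(-2*3/5 t)) / (2 * 3/5) = 125/54 - 125*exp(-6*t/5)/54.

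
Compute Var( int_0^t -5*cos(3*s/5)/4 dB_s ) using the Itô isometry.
Var = 25*t/32 + 125*sin(6*t/5)/192

The Itô integral of a deterministic integrand f(s) has mean 0 because each increment f(s) * (B_{s+ds} - B_s) has mean 0. By the Itô isometry:
  Var( int_0^t f(s) dB_s ) = E[ (int_0^t f(s) dB_s)^2 ] = int_0^t f(s)^2 ds.
Here f(s) = -5*cos(3*s/5)/4, so f(s)^2 = 25*cos(3*s/5)^2/16. Integrate:
  int_0^t (25*cos(3*s/5)^2/16) ds = 25*t/32 + 125*sin(6*t/5)/192.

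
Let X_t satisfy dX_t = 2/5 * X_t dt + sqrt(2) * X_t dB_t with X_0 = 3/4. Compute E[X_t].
E[X_t] = 3*exp(2*t/5)/4

For GBM dX = mu X dt + sigma X dB with X_0 = x_0, apply Itô to Y = log X: dY = (mu - sigma^2/2) dt + sigma dB, so Y_t = log(x_0) + (mu - sigma^2/2) t + sigma B_t and hence X_t = x_0 * exp((mu - sigma^2/2) t + sigma B_t).
With mu = 2/5, sigma = sqrt(2), x_0 = 3/4, this gives:
  X_t = 3/4 * exp((-3/5) * t + (sqrt(2)) * B_t).
Since sigma*B_t ~ Normal(0, sigma^2 t), E[exp(sigma*B_t)] = exp(sigma^2 t / 2); so E[X_t] = x_0 * exp((mu - sigma^2/2) t) * exp(sigma^2 t / 2) = x_0 * exp(mu t) = 3*exp(2*t/5)/4.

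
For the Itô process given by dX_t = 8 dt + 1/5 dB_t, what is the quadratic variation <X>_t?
<X>_t = t/25

For an Itô process dX_t = a(t) dt + b(t) dB_t, the quadratic variation is <X>_t = int_0^t b(s)^2 ds (the drift term does not contribute). Here b(s) = 1/5, so
  b(s)^2 = 1/25.
Integrating from 0 to t:
  <X>_t = int_0^t (1/25) ds = t/25.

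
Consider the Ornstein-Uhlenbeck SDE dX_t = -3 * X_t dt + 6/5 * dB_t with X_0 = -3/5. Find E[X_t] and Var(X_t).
E[X_t] = -3*exp(-3*t)/5; Var(X_t) = 6/25 - 6*exp(-6*t)/25

The OU SDE dX = -theta X dt + sigma dB admits the integrating factor exp(theta t): d(exp(theta t) X_t) = sigma exp(theta t) dB_t. Integrating from 0 to t:
  X_t = x_0 * exp(-theta t) + sigma * int_0^t exp(-theta (t-s)) dB_s.
The Itô integral has mean 0 and (by the Itô isometry) variance sigma^2 * int_0^t exp(-2 theta (t - s)) ds = sigma^2 * (1 - exp(-2 theta t)) / (2 theta).
With theta = 3, sigma = 6/5, x_0 = -3/5:
  E[X_t] = -3/5 * exp(-3 t) = -3*exp(-3*t)/5
  Var(X_t) = (6/5)^2 * (1 - exp(-2*3 t)) / (2 * 3) = 6/25 - 6*exp(-6*t)/25.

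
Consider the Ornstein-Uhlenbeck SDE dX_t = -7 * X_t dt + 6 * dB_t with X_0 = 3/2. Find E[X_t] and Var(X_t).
E[X_t] = 3*exp(-7*t)/2; Var(X_t) = 18/7 - 18*exp(-14*t)/7

The OU SDE dX = -theta X dt + sigma dB admits the integrating factor exp(theta t): d(exp(theta t) X_t) = sigma exp(theta t) dB_t. Integrating from 0 to t:
  X_t = x_0 * exp(-theta t) + sigma * int_0^t exp(-theta (t-s)) dB_s.
The Itô integral has mean 0 and (by the Itô isometry) variance sigma^2 * int_0^t exp(-2 theta (t - s)) ds = sigma^2 * (1 - exp(-2 theta t)) / (2 theta).
With theta = 7, sigma = 6, x_0 = 3/2:
  E[X_t] = 3/2 * exp(-7 t) = 3*exp(-7*t)/2
  Var(X_t) = (6)^2 * (1 - exp(-2*7 t)) / (2 * 7) = 18/7 - 18*exp(-14*t)/7.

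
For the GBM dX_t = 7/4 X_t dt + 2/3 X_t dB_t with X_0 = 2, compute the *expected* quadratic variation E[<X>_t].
E[<X>_t] = 32*exp(71*t/18)/71 - 32/71

<X>_t = int_0^t ((2/3) * X_s)^2 ds. Taking expectation inside the integral: E[<X>_t] = (2/3)^2 * int_0^t E[X_s^2] ds. For GBM, E[X_s^2] = x_0^2 * exp((2 mu + sigma^2) s). Integrating:
  E[<X>_t] = (2/3)^2 * 2^2 * (exp((2*(7/4) + (2/3)^2) t) - 1) / (2*(7/4) + (2/3)^2)
           = (2/3)^2 * 2^2 * (exp((71/18) t) - 1) / (71/18) = 32*exp(71*t/18)/71 - 32/71.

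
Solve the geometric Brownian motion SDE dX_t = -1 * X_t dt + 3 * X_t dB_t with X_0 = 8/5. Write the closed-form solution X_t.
X_t = 8/5 * exp((-11/2) * t + (3) * B_t)

For GBM dX = mu X dt + sigma X dB with X_0 = x_0, apply Itô to Y = log X: dY = (mu - sigma^2/2) dt + sigma dB, so Y_t = log(x_0) + (mu - sigma^2/2) t + sigma B_t and hence X_t = x_0 * exp((mu - sigma^2/2) t + sigma B_t).
With mu = -1, sigma = 3, x_0 = 8/5, this gives:
  X_t = 8/5 * exp((-11/2) * t + (3) * B_t).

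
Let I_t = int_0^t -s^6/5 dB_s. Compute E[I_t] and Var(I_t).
E[I_t] = 0; Var(I_t) = t^13/325

The Itô integral of a deterministic integrand f(s) has mean 0 because each increment f(s) * (B_{s+ds} - B_s) has mean 0. By the Itô isometry:
  Var( int_0^t f(s) dB_s ) = E[ (int_0^t f(s) dB_s)^2 ] = int_0^t f(s)^2 ds.
Here f(s) = -s^6/5, so f(s)^2 = s^12/25. Integrate:
  int_0^t (s^12/25) ds = t^13/325.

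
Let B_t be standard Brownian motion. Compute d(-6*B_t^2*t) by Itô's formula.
d(-6*B_t^2*t) = (-6*B_t^2 - 6*t) dt + (-12*B_t*t) dB_t

Itô's formula for f(t, x): d f(t, B_t) = (f_t + (1/2) f_xx) dt + f_x dB_t. Compute partials of f(t, x) = -6*t*x^2:
  f_t(t,x)  = -6*x^2
  f_x(t,x)  = -12*t*x
  f_xx(t,x) = -12*t
Assemble drift = f_t + (1/2) f_xx = -6*t - 6*x^2 and diffusion = f_x = -12*t*x. Substituting x = B_t:
  d(-6*B_t^2*t) = (-6*B_t^2 - 6*t) dt + (-12*B_t*t) dB_t.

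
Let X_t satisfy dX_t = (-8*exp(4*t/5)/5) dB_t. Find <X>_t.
<X>_t = 8*exp(8*t/5)/5 - 8/5

For an Itô process dX_t = a(t) dt + b(t) dB_t, the quadratic variation is <X>_t = int_0^t b(s)^2 ds (the drift term does not contribute). Here b(s) = -8*exp(4*s/5)/5, so
  b(s)^2 = 64*exp(8*s/5)/25.
Integrating from 0 to t:
  <X>_t = int_0^t (64*exp(8*s/5)/25) ds = 8*exp(8*t/5)/5 - 8/5.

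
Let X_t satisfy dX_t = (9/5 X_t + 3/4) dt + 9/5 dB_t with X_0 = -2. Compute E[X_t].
E[X_t] = -19*exp(9*t/5)/12 - 5/12

Taking expectations and using E[dB_t] = 0, the mean m(t) = E[X_t] satisfies the ODE m'(t) = a m(t) + b with m(0) = x_0. With a = 9/5, b = 3/4, x_0 = -2, the solution is
  m(t) = x_0 * exp(a t) + (b/a) * (exp(a t) - 1)
       = (-2) * exp((9/5) t) + ((3/4)/(9/5)) * (exp((9/5) t) - 1)
       = -19*exp(9*t/5)/12 - 5/12.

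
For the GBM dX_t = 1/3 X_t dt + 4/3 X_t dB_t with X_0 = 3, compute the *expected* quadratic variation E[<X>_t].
E[<X>_t] = 72*exp(22*t/9)/11 - 72/11

<X>_t = int_0^t ((4/3) * X_s)^2 ds. Taking expectation inside the integral: E[<X>_t] = (4/3)^2 * int_0^t E[X_s^2] ds. For GBM, E[X_s^2] = x_0^2 * exp((2 mu + sigma^2) s). Integrating:
  E[<X>_t] = (4/3)^2 * 3^2 * (exp((2*(1/3) + (4/3)^2) t) - 1) / (2*(1/3) + (4/3)^2)
           = (4/3)^2 * 3^2 * (exp((22/9) t) - 1) / (22/9) = 72*exp(22*t/9)/11 - 72/11.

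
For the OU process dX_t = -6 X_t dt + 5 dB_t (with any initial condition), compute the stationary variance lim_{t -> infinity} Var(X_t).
lim Var(X_t) = 25/12

The OU SDE dX = -theta X dt + sigma dB admits the integrating factor exp(theta t): d(exp(theta t) X_t) = sigma exp(theta t) dB_t. Integrating from 0 to t gives X_t = x_0 * exp(-theta t) + sigma * int_0^t exp(-theta (t-s)) dB_s for any initial x_0. The Itô integral has variance (by the Itô isometry) sigma^2 * int_0^t exp(-2 theta (t - s)) ds = sigma^2 * (1 - exp(-2 theta t)) / (2 theta), independent of x_0.
With theta = 6, sigma = 5:
  Var(X_t) = (5)^2 * (1 - exp(-2*6 t)) / (2 * 6) = 25/12 - 25*exp(-12*t)/12.
As t -> infinity, exp(-2*6 t) -> 0, so the stationary variance is sigma^2 / (2 theta) = 25/12.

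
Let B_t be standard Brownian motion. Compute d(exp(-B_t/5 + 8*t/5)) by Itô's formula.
d(exp(-B_t/5 + 8*t/5)) = (81*exp(-B_t/5 + 8*t/5)/50) dt + (-exp(-B_t/5 + 8*t/5)/5) dB_t

Itô's formula for f(t, x): d f(t, B_t) = (f_t + (1/2) f_xx) dt + f_x dB_t. Compute partials of f(t, x) = exp(8*t/5 - x/5):
  f_t(t,x)  = 8*exp(8*t/5 - x/5)/5
  f_x(t,x)  = -exp(8*t/5 - x/5)/5
  f_xx(t,x) = exp(8*t/5 - x/5)/25
Assemble drift = f_t + (1/2) f_xx = 81*exp(8*t/5 - x/5)/50 and diffusion = f_x = -exp(8*t/5 - x/5)/5. Substituting x = B_t:
  d(exp(-B_t/5 + 8*t/5)) = (81*exp(-B_t/5 + 8*t/5)/50) dt + (-exp(-B_t/5 + 8*t/5)/5) dB_t.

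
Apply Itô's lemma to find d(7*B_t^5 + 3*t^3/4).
d(7*B_t^5 + 3*t^3/4) = (70*B_t^3 + 9*t^2/4) dt + (35*B_t^4) dB_t

Itô's formula for f(t, x): d f(t, B_t) = (f_t + (1/2) f_xx) dt + f_x dB_t. Compute partials of f(t, x) = 3*t^3/4 + 7*x^5:
  f_t(t,x)  = 9*t^2/4
  f_x(t,x)  = 35*x^4
  f_xx(t,x) = 140*x^3
Assemble drift = f_t + (1/2) f_xx = 9*t^2/4 + 70*x^3 and diffusion = f_x = 35*x^4. Substituting x = B_t:
  d(7*B_t^5 + 3*t^3/4) = (70*B_t^3 + 9*t^2/4) dt + (35*B_t^4) dB_t.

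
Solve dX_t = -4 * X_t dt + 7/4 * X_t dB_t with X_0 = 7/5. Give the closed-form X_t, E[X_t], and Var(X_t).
X_t = 7/5 * exp((-177/32) t + (7/4) B_t); E[X_t] = 7*exp(-4*t)/5; Var(X_t) = (49*exp(49*t/16) - 49)*exp(-8*t)/25

For GBM dX = mu X dt + sigma X dB with X_0 = x_0, apply Itô to Y = log X: dY = (mu - sigma^2/2) dt + sigma dB, so Y_t = log(x_0) + (mu - sigma^2/2) t + sigma B_t and hence X_t = x_0 * exp((mu - sigma^2/2) t + sigma B_t).
With mu = -4, sigma = 7/4, x_0 = 7/5, this gives:
  X_t = 7/5 * exp((-177/32) * t + (7/4) * B_t).
Since sigma*B_t ~ Normal(0, sigma^2 t), E[exp(sigma*B_t)] = exp(sigma^2 t / 2); so E[X_t] = x_0 * exp((mu - sigma^2/2) t) * exp(sigma^2 t / 2) = x_0 * exp(mu t) = 7*exp(-4*t)/5.
Var(X_t) = E[X_t^2] - (E[X_t])^2 = x_0^2 * exp(2 mu t) * (exp(sigma^2 t) - 1) = (49*exp(49*t/16) - 49)*exp(-8*t)/25.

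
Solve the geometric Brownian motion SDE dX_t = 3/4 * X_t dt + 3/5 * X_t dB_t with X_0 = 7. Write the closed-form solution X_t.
X_t = 7 * exp((57/100) * t + (3/5) * B_t)

For GBM dX = mu X dt + sigma X dB with X_0 = x_0, apply Itô to Y = log X: dY = (mu - sigma^2/2) dt + sigma dB, so Y_t = log(x_0) + (mu - sigma^2/2) t + sigma B_t and hence X_t = x_0 * exp((mu - sigma^2/2) t + sigma B_t).
With mu = 3/4, sigma = 3/5, x_0 = 7, this gives:
  X_t = 7 * exp((57/100) * t + (3/5) * B_t).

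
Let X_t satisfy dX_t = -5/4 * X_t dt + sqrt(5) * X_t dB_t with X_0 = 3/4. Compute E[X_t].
E[X_t] = 3*exp(-5*t/4)/4

For GBM dX = mu X dt + sigma X dB with X_0 = x_0, apply Itô to Y = log X: dY = (mu - sigma^2/2) dt + sigma dB, so Y_t = log(x_0) + (mu - sigma^2/2) t + sigma B_t and hence X_t = x_0 * exp((mu - sigma^2/2) t + sigma B_t).
With mu = -5/4, sigma = sqrt(5), x_0 = 3/4, this gives:
  X_t = 3/4 * exp((-15/4) * t + (sqrt(5)) * B_t).
Since sigma*B_t ~ Normal(0, sigma^2 t), E[exp(sigma*B_t)] = exp(sigma^2 t / 2); so E[X_t] = x_0 * exp((mu - sigma^2/2) t) * exp(sigma^2 t / 2) = x_0 * exp(mu t) = 3*exp(-5*t/4)/4.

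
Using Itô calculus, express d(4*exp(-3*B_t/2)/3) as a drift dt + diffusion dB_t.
d(4*exp(-3*B_t/2)/3) = (3*exp(-3*B_t/2)/2) dt + (-2*exp(-3*B_t/2)) dB_t

Itô's formula for f(B_t) gives d f(B_t) = f'(B_t) dB_t + (1/2) f''(B_t) dt. Compute derivatives of f(x) = 4*exp(-3*x/2)/3:
  f'(x)  = -2*exp(-3*x/2)
  f''(x) = 3*exp(-3*x/2)
Substitute x = B_t and multiply the f'' term by 1/2:
  drift     = (1/2) * (3*exp(-3*x/2)) evaluated at B_t = 3*exp(-3*B_t/2)/2
  diffusion = (-2*exp(-3*x/2)) evaluated at B_t = -2*exp(-3*B_t/2)
Therefore d(4*exp(-3*B_t/2)/3) = (3*exp(-3*B_t/2)/2) dt + (-2*exp(-3*B_t/2)) dB_t.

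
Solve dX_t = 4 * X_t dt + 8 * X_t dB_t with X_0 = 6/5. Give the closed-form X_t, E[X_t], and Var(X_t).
X_t = 6/5 * exp((-28) t + (8) B_t); E[X_t] = 6*exp(4*t)/5; Var(X_t) = 36*(exp(64*t) - 1)*exp(8*t)/25

For GBM dX = mu X dt + sigma X dB with X_0 = x_0, apply Itô to Y = log X: dY = (mu - sigma^2/2) dt + sigma dB, so Y_t = log(x_0) + (mu - sigma^2/2) t + sigma B_t and hence X_t = x_0 * exp((mu - sigma^2/2) t + sigma B_t).
With mu = 4, sigma = 8, x_0 = 6/5, this gives:
  X_t = 6/5 * exp((-28) * t + (8) * B_t).
Since sigma*B_t ~ Normal(0, sigma^2 t), E[exp(sigma*B_t)] = exp(sigma^2 t / 2); so E[X_t] = x_0 * exp((mu - sigma^2/2) t) * exp(sigma^2 t / 2) = x_0 * exp(mu t) = 6*exp(4*t)/5.
Var(X_t) = E[X_t^2] - (E[X_t])^2 = x_0^2 * exp(2 mu t) * (exp(sigma^2 t) - 1) = 36*(exp(64*t) - 1)*exp(8*t)/25.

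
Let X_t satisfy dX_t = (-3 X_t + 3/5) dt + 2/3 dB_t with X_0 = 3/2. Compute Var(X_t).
Var(X_t) = 2/27 - 2*exp(-6*t)/27

The variance V(t) = Var(X_t) satisfies V'(t) = 2 a V(t) + c^2 with V(0) = 0 (drift coefficient is linear in X, diffusion is constant). With a = -3, c = 2/3, the solution is
  V(t) = (c^2 / (2 a)) * (exp(2 a t) - 1)
       = ((2/3)^2 / (2*(-3))) * (exp((-6) t) - 1)
       = 2/27 - 2*exp(-6*t)/27.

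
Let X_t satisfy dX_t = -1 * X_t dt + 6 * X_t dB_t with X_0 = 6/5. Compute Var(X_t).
Var(X_t) = (36*exp(36*t) - 36)*exp(-2*t)/25

For GBM dX = mu X dt + sigma X dB with X_0 = x_0, apply Itô to Y = log X: dY = (mu - sigma^2/2) dt + sigma dB, so Y_t = log(x_0) + (mu - sigma^2/2) t + sigma B_t and hence X_t = x_0 * exp((mu - sigma^2/2) t + sigma B_t).
With mu = -1, sigma = 6, x_0 = 6/5, this gives:
  X_t = 6/5 * exp((-19) * t + (6) * B_t).
Since sigma*B_t ~ Normal(0, sigma^2 t), E[exp(sigma*B_t)] = exp(sigma^2 t / 2); so E[X_t] = x_0 * exp((mu - sigma^2/2) t) * exp(sigma^2 t / 2) = x_0 * exp(mu t) = 6*exp(-t)/5.
Var(X_t) = E[X_t^2] - (E[X_t])^2 = x_0^2 * exp(2 mu t) * (exp(sigma^2 t) - 1) = (36*exp(36*t) - 36)*exp(-2*t)/25.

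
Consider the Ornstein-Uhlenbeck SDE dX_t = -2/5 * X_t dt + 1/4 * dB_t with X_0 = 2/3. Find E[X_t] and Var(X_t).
E[X_t] = 2*exp(-2*t/5)/3; Var(X_t) = 5/64 - 5*exp(-4*t/5)/64

The OU SDE dX = -theta X dt + sigma dB admits the integrating factor exp(theta t): d(exp(theta t) X_t) = sigma exp(theta t) dB_t. Integrating from 0 to t:
  X_t = x_0 * exp(-theta t) + sigma * int_0^t exp(-theta (t-s)) dB_s.
The Itô integral has mean 0 and (by the Itô isometry) variance sigma^2 * int_0^t exp(-2 theta (t - s)) ds = sigma^2 * (1 - exp(-2 theta t)) / (2 theta).
With theta = 2/5, sigma = 1/4, x_0 = 2/3:
  E[X_t] = 2/3 * exp(-2/5 t) = 2*exp(-2*t/5)/3
  Var(X_t) = (1/4)^2 * (1 - exp(-2*2/5 t)) / (2 * 2/5) = 5/64 - 5*exp(-4*t/5)/64.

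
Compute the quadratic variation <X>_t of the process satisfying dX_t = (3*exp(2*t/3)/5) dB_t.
<X>_t = 27*exp(4*t/3)/100 - 27/100

For an Itô process dX_t = a(t) dt + b(t) dB_t, the quadratic variation is <X>_t = int_0^t b(s)^2 ds (the drift term does not contribute). Here b(s) = 3*exp(2*s/3)/5, so
  b(s)^2 = 9*exp(4*s/3)/25.
Integrating from 0 to t:
  <X>_t = int_0^t (9*exp(4*s/3)/25) ds = 27*exp(4*t/3)/100 - 27/100.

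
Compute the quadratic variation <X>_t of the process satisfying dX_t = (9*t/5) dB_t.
<X>_t = 27*t^3/25

For an Itô process dX_t = a(t) dt + b(t) dB_t, the quadratic variation is <X>_t = int_0^t b(s)^2 ds (the drift term does not contribute). Here b(s) = 9*s/5, so
  b(s)^2 = 81*s^2/25.
Integrating from 0 to t:
  <X>_t = int_0^t (81*s^2/25) ds = 27*t^3/25.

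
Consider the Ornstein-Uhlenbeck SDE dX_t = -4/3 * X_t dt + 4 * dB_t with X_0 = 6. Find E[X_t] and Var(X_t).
E[X_t] = 6*exp(-4*t/3); Var(X_t) = 6 - 6*exp(-8*t/3)

The OU SDE dX = -theta X dt + sigma dB admits the integrating factor exp(theta t): d(exp(theta t) X_t) = sigma exp(theta t) dB_t. Integrating from 0 to t:
  X_t = x_0 * exp(-theta t) + sigma * int_0^t exp(-theta (t-s)) dB_s.
The Itô integral has mean 0 and (by the Itô isometry) variance sigma^2 * int_0^t exp(-2 theta (t - s)) ds = sigma^2 * (1 - exp(-2 theta t)) / (2 theta).
With theta = 4/3, sigma = 4, x_0 = 6:
  E[X_t] = 6 * exp(-4/3 t) = 6*exp(-4*t/3)
  Var(X_t) = (4)^2 * (1 - exp(-2*4/3 t)) / (2 * 4/3) = 6 - 6*exp(-8*t/3).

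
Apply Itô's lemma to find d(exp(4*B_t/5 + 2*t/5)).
d(exp(4*B_t/5 + 2*t/5)) = (18*exp(4*B_t/5 + 2*t/5)/25) dt + (4*exp(4*B_t/5 + 2*t/5)/5) dB_t

Itô's formula for f(t, x): d f(t, B_t) = (f_t + (1/2) f_xx) dt + f_x dB_t. Compute partials of f(t, x) = exp(2*t/5 + 4*x/5):
  f_t(t,x)  = 2*exp(2*t/5 + 4*x/5)/5
  f_x(t,x)  = 4*exp(2*t/5 + 4*x/5)/5
  f_xx(t,x) = 16*exp(2*t/5 + 4*x/5)/25
Assemble drift = f_t + (1/2) f_xx = 18*exp(2*t/5 + 4*x/5)/25 and diffusion = f_x = 4*exp(2*t/5 + 4*x/5)/5. Substituting x = B_t:
  d(exp(4*B_t/5 + 2*t/5)) = (18*exp(4*B_t/5 + 2*t/5)/25) dt + (4*exp(4*B_t/5 + 2*t/5)/5) dB_t.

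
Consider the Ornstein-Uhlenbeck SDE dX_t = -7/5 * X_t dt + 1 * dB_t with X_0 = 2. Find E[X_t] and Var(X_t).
E[X_t] = 2*exp(-7*t/5); Var(X_t) = 5/14 - 5*exp(-14*t/5)/14

The OU SDE dX = -theta X dt + sigma dB admits the integrating factor exp(theta t): d(exp(theta t) X_t) = sigma exp(theta t) dB_t. Integrating from 0 to t:
  X_t = x_0 * exp(-theta t) + sigma * int_0^t exp(-theta (t-s)) dB_s.
The Itô integral has mean 0 and (by the Itô isometry) variance sigma^2 * int_0^t exp(-2 theta (t - s)) ds = sigma^2 * (1 - exp(-2 theta t)) / (2 theta).
With theta = 7/5, sigma = 1, x_0 = 2:
  E[X_t] = 2 * exp(-7/5 t) = 2*exp(-7*t/5)
  Var(X_t) = (1)^2 * (1 - exp(-2*7/5 t)) / (2 * 7/5) = 5/14 - 5*exp(-14*t/5)/14.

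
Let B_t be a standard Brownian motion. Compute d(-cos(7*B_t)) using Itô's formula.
d(-cos(7*B_t)) = (49*cos(7*B_t)/2) dt + (7*sin(7*B_t)) dB_t

Itô's formula for f(B_t) gives d f(B_t) = f'(B_t) dB_t + (1/2) f''(B_t) dt. Compute derivatives of f(x) = -cos(7*x):
  f'(x)  = 7*sin(7*x)
  f''(x) = 49*cos(7*x)
Substitute x = B_t and multiply the f'' term by 1/2:
  drift     = (1/2) * (49*cos(7*x)) evaluated at B_t = 49*cos(7*B_t)/2
  diffusion = (7*sin(7*x)) evaluated at B_t = 7*sin(7*B_t)
Therefore d(-cos(7*B_t)) = (49*cos(7*B_t)/2) dt + (7*sin(7*B_t)) dB_t.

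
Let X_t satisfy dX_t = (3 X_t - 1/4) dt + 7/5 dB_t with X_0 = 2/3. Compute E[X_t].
E[X_t] = 7*exp(3*t)/12 + 1/12

Taking expectations and using E[dB_t] = 0, the mean m(t) = E[X_t] satisfies the ODE m'(t) = a m(t) + b with m(0) = x_0. With a = 3, b = -1/4, x_0 = 2/3, the solution is
  m(t) = x_0 * exp(a t) + (b/a) * (exp(a t) - 1)
       = (2/3) * exp(3 t) + ((-1/4)/3) * (exp(3 t) - 1)
       = 7*exp(3*t)/12 + 1/12.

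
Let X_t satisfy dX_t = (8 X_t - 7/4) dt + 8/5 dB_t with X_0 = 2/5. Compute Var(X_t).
Var(X_t) = 4*exp(16*t)/25 - 4/25

The variance V(t) = Var(X_t) satisfies V'(t) = 2 a V(t) + c^2 with V(0) = 0 (drift coefficient is linear in X, diffusion is constant). With a = 8, c = 8/5, the solution is
  V(t) = (c^2 / (2 a)) * (exp(2 a t) - 1)
       = ((8/5)^2 / (2*8)) * (exp(16 t) - 1)
       = 4*exp(16*t)/25 - 4/25.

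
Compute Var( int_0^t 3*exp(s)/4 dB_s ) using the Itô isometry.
Var = 9*exp(2*t)/32 - 9/32

The Itô integral of a deterministic integrand f(s) has mean 0 because each increment f(s) * (B_{s+ds} - B_s) has mean 0. By the Itô isometry:
  Var( int_0^t f(s) dB_s ) = E[ (int_0^t f(s) dB_s)^2 ] = int_0^t f(s)^2 ds.
Here f(s) = 3*exp(s)/4, so f(s)^2 = 9*exp(2*s)/16. Integrate:
  int_0^t (9*exp(2*s)/16) ds = 9*exp(2*t)/32 - 9/32.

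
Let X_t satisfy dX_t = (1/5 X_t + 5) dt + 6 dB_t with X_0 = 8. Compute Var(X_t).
Var(X_t) = 90*exp(2*t/5) - 90

The variance V(t) = Var(X_t) satisfies V'(t) = 2 a V(t) + c^2 with V(0) = 0 (drift coefficient is linear in X, diffusion is constant). With a = 1/5, c = 6, the solution is
  V(t) = (c^2 / (2 a)) * (exp(2 a t) - 1)
       = (6^2 / (2*(1/5))) * (exp((2/5) t) - 1)
       = 90*exp(2*t/5) - 90.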